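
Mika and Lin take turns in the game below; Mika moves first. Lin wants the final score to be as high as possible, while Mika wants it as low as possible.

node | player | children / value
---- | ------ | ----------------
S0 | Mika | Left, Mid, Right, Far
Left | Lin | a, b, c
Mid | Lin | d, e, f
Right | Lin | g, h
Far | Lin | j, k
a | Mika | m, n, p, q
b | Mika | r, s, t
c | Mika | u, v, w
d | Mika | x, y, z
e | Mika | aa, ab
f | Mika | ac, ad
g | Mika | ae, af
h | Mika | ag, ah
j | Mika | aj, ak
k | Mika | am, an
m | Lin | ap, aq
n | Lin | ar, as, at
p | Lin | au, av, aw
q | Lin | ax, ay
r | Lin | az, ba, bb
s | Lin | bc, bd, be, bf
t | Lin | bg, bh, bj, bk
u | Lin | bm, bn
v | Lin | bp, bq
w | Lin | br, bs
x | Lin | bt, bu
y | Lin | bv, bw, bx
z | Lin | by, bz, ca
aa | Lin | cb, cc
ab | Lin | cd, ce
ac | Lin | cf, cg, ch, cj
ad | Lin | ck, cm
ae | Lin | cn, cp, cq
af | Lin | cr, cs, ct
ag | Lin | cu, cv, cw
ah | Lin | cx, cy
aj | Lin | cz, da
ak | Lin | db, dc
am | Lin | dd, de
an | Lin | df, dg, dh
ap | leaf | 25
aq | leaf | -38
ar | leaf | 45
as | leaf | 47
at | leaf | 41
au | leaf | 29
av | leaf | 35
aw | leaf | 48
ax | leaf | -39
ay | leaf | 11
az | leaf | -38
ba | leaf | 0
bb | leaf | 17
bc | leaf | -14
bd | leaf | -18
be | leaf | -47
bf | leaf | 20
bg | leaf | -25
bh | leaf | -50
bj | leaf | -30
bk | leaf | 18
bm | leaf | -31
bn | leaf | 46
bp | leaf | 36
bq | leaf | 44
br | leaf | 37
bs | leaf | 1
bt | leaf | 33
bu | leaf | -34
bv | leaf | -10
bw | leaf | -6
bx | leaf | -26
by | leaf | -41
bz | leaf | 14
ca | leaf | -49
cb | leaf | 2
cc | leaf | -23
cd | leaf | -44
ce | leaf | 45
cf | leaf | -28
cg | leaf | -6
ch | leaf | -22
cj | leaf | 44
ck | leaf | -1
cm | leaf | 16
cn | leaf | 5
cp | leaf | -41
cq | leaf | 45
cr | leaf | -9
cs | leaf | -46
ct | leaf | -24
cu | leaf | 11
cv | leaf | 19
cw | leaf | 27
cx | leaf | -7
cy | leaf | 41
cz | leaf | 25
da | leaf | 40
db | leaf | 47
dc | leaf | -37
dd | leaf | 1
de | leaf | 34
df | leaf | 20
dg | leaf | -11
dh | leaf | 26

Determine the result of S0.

m (Lin): max(25, -38) = 25
n (Lin): max(45, 47, 41) = 47
p (Lin): max(29, 35, 48) = 48
q (Lin): max(-39, 11) = 11
a (Mika): min(25, 47, 48, 11) = 11
r (Lin): max(-38, 0, 17) = 17
s (Lin): max(-14, -18, -47, 20) = 20
t (Lin): max(-25, -50, -30, 18) = 18
b (Mika): min(17, 20, 18) = 17
u (Lin): max(-31, 46) = 46
v (Lin): max(36, 44) = 44
w (Lin): max(37, 1) = 37
c (Mika): min(46, 44, 37) = 37
Left (Lin): max(11, 17, 37) = 37
x (Lin): max(33, -34) = 33
y (Lin): max(-10, -6, -26) = -6
z (Lin): max(-41, 14, -49) = 14
d (Mika): min(33, -6, 14) = -6
aa (Lin): max(2, -23) = 2
ab (Lin): max(-44, 45) = 45
e (Mika): min(2, 45) = 2
ac (Lin): max(-28, -6, -22, 44) = 44
ad (Lin): max(-1, 16) = 16
f (Mika): min(44, 16) = 16
Mid (Lin): max(-6, 2, 16) = 16
ae (Lin): max(5, -41, 45) = 45
af (Lin): max(-9, -46, -24) = -9
g (Mika): min(45, -9) = -9
ag (Lin): max(11, 19, 27) = 27
ah (Lin): max(-7, 41) = 41
h (Mika): min(27, 41) = 27
Right (Lin): max(-9, 27) = 27
aj (Lin): max(25, 40) = 40
ak (Lin): max(47, -37) = 47
j (Mika): min(40, 47) = 40
am (Lin): max(1, 34) = 34
an (Lin): max(20, -11, 26) = 26
k (Mika): min(34, 26) = 26
Far (Lin): max(40, 26) = 40
S0 (Mika): min(37, 16, 27, 40) = 16

16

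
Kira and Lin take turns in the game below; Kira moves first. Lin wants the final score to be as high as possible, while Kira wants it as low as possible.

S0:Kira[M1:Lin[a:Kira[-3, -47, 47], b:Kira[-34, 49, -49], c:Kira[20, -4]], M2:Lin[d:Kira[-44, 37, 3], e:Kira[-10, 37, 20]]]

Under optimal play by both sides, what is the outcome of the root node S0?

-10

a (Kira): min(-3, -47, 47) = -47
b (Kira): min(-34, 49, -49) = -49
c (Kira): min(20, -4) = -4
M1 (Lin): max(-47, -49, -4) = -4
d (Kira): min(-44, 37, 3) = -44
e (Kira): min(-10, 37, 20) = -10
M2 (Lin): max(-44, -10) = -10
S0 (Kira): min(-4, -10) = -10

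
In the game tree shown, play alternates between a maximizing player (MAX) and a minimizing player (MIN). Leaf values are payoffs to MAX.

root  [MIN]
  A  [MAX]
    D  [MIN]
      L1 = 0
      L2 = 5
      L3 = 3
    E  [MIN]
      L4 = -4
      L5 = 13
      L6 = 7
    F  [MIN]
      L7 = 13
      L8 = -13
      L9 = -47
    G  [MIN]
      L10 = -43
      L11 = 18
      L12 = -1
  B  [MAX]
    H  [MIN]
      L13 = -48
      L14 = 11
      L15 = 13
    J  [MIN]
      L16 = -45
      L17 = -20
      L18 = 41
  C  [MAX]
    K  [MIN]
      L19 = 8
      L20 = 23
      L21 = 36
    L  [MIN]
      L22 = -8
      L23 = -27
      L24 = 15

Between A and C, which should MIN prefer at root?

A

D (MIN): min(0, 5, 3) = 0
E (MIN): min(-4, 13, 7) = -4
F (MIN): min(13, -13, -47) = -47
G (MIN): min(-43, 18, -1) = -43
A (MAX): max(0, -4, -47, -43) = 0
K (MIN): min(8, 23, 36) = 8
L (MIN): min(-8, -27, 15) = -27
C (MAX): max(8, -27) = 8
MIN prefers the lower value; A=0, C=8. A is better since 0 < 8.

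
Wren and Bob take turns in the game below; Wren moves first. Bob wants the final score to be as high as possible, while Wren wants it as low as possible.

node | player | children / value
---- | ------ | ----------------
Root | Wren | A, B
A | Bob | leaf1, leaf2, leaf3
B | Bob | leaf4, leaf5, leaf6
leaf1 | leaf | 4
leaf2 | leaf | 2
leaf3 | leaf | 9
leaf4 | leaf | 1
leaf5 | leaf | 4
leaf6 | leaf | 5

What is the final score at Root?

5

A (Bob): max(4, 2, 9) = 9
B (Bob): max(1, 4, 5) = 5
Root (Wren): min(9, 5) = 5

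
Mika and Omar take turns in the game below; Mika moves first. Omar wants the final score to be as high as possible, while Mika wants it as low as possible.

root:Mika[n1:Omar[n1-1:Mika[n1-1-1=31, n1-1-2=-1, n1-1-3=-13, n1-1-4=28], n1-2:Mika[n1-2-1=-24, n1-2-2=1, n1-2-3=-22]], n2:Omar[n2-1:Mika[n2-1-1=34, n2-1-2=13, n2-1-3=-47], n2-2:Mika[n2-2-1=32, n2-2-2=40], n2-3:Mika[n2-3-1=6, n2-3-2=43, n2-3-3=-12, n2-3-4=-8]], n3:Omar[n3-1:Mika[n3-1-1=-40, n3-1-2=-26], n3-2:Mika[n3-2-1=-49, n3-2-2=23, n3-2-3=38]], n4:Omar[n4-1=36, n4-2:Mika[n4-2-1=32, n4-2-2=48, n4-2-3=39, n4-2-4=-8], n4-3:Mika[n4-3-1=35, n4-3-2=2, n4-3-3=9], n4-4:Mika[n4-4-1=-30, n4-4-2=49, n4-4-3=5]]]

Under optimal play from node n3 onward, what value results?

-40

n3-1 (Mika): min(-40, -26) = -40
n3-2 (Mika): min(-49, 23, 38) = -49
n3 (Omar): max(-40, -49) = -40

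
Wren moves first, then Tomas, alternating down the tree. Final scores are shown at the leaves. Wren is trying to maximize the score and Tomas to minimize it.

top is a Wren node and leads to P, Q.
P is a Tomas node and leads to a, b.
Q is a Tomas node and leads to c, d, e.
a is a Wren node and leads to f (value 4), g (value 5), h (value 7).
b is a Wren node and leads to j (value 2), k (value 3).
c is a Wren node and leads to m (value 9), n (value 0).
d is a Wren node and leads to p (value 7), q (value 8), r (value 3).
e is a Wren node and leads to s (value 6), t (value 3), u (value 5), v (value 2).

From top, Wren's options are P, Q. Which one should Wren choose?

a (Wren): max(4, 5, 7) = 7
b (Wren): max(2, 3) = 3
P (Tomas): min(7, 3) = 3
c (Wren): max(9, 0) = 9
d (Wren): max(7, 8, 3) = 8
e (Wren): max(6, 3, 5, 2) = 6
Q (Tomas): min(9, 8, 6) = 6
top (Wren): max(3, 6) = 6
Wren at top wants the highest of {P=3, Q=6}, so chooses Q.

Q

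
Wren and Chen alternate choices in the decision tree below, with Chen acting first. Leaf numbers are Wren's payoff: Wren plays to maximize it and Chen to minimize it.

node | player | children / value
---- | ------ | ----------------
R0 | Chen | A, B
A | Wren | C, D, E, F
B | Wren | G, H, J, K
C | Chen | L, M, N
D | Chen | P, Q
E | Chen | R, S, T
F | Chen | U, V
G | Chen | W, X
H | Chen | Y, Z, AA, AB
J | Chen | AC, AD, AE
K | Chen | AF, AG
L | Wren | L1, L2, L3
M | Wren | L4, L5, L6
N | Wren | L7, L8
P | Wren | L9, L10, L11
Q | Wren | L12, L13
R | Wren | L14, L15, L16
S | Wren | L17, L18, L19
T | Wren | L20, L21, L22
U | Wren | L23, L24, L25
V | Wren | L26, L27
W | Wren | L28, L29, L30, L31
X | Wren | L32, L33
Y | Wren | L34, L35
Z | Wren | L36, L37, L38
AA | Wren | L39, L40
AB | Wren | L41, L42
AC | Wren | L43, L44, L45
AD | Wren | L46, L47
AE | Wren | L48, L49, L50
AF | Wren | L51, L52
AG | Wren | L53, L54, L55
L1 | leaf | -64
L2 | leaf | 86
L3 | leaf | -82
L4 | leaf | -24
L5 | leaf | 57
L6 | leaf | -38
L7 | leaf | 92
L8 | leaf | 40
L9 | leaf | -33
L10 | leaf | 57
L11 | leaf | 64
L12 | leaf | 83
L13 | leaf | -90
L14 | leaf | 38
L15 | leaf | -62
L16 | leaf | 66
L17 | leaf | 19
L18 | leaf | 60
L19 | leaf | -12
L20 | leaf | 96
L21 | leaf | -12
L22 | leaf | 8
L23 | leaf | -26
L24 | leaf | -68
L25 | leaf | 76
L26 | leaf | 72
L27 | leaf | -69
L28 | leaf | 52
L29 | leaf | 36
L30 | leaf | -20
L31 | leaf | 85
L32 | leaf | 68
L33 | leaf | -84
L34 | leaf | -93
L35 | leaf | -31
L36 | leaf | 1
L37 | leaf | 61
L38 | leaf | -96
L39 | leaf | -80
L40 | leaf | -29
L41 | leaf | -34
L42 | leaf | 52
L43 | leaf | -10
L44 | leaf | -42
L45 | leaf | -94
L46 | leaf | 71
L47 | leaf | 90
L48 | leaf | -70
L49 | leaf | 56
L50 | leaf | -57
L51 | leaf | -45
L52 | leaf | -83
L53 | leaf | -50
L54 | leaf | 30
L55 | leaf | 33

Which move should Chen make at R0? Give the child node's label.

L (Wren): max(-64, 86, -82) = 86
M (Wren): max(-24, 57, -38) = 57
N (Wren): max(92, 40) = 92
C (Chen): min(86, 57, 92) = 57
P (Wren): max(-33, 57, 64) = 64
Q (Wren): max(83, -90) = 83
D (Chen): min(64, 83) = 64
R (Wren): max(38, -62, 66) = 66
S (Wren): max(19, 60, -12) = 60
T (Wren): max(96, -12, 8) = 96
E (Chen): min(66, 60, 96) = 60
U (Wren): max(-26, -68, 76) = 76
V (Wren): max(72, -69) = 72
F (Chen): min(76, 72) = 72
A (Wren): max(57, 64, 60, 72) = 72
W (Wren): max(52, 36, -20, 85) = 85
X (Wren): max(68, -84) = 68
G (Chen): min(85, 68) = 68
Y (Wren): max(-93, -31) = -31
Z (Wren): max(1, 61, -96) = 61
AA (Wren): max(-80, -29) = -29
AB (Wren): max(-34, 52) = 52
H (Chen): min(-31, 61, -29, 52) = -31
AC (Wren): max(-10, -42, -94) = -10
AD (Wren): max(71, 90) = 90
AE (Wren): max(-70, 56, -57) = 56
J (Chen): min(-10, 90, 56) = -10
AF (Wren): max(-45, -83) = -45
AG (Wren): max(-50, 30, 33) = 33
K (Chen): min(-45, 33) = -45
B (Wren): max(68, -31, -10, -45) = 68
R0 (Chen): min(72, 68) = 68
Chen at R0 wants the lowest of {A=72, B=68}, so chooses B.

B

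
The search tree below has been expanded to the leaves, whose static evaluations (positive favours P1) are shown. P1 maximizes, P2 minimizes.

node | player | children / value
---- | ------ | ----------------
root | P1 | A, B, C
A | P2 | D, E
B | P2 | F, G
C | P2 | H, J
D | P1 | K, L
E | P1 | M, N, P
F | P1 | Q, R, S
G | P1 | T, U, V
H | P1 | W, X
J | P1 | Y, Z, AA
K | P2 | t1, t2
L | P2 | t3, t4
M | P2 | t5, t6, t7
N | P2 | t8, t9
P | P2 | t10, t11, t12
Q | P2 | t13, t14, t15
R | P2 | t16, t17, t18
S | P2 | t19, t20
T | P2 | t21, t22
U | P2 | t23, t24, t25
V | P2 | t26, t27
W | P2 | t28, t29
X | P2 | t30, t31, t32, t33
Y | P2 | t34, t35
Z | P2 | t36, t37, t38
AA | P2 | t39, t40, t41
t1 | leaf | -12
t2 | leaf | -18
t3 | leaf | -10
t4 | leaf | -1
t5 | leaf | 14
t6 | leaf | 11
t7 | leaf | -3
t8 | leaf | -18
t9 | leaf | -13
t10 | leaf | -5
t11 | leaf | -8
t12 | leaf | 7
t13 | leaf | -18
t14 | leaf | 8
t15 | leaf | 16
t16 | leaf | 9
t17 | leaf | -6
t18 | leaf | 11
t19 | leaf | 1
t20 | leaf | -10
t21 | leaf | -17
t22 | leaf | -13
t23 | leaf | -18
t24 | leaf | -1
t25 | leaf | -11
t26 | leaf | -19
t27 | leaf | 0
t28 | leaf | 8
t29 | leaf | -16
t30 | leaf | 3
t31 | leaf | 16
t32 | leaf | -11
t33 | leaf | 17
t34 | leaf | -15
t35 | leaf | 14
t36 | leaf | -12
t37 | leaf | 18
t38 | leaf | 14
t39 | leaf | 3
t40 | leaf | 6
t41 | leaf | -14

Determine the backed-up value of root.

K (P2): min(-12, -18) = -18
L (P2): min(-10, -1) = -10
D (P1): max(-18, -10) = -10
M (P2): min(14, 11, -3) = -3
N (P2): min(-18, -13) = -18
P (P2): min(-5, -8, 7) = -8
E (P1): max(-3, -18, -8) = -3
A (P2): min(-10, -3) = -10
Q (P2): min(-18, 8, 16) = -18
R (P2): min(9, -6, 11) = -6
S (P2): min(1, -10) = -10
F (P1): max(-18, -6, -10) = -6
T (P2): min(-17, -13) = -17
U (P2): min(-18, -1, -11) = -18
V (P2): min(-19, 0) = -19
G (P1): max(-17, -18, -19) = -17
B (P2): min(-6, -17) = -17
W (P2): min(8, -16) = -16
X (P2): min(3, 16, -11, 17) = -11
H (P1): max(-16, -11) = -11
Y (P2): min(-15, 14) = -15
Z (P2): min(-12, 18, 14) = -12
AA (P2): min(3, 6, -14) = -14
J (P1): max(-15, -12, -14) = -12
C (P2): min(-11, -12) = -12
root (P1): max(-10, -17, -12) = -10

-10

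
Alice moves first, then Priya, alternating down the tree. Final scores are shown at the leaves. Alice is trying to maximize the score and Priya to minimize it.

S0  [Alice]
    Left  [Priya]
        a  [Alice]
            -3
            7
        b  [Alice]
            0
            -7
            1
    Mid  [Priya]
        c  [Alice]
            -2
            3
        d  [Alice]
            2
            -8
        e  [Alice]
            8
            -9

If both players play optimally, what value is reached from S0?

a (Alice): max(-3, 7) = 7
b (Alice): max(0, -7, 1) = 1
Left (Priya): min(7, 1) = 1
c (Alice): max(-2, 3) = 3
d (Alice): max(2, -8) = 2
e (Alice): max(8, -9) = 8
Mid (Priya): min(3, 2, 8) = 2
S0 (Alice): max(1, 2) = 2

2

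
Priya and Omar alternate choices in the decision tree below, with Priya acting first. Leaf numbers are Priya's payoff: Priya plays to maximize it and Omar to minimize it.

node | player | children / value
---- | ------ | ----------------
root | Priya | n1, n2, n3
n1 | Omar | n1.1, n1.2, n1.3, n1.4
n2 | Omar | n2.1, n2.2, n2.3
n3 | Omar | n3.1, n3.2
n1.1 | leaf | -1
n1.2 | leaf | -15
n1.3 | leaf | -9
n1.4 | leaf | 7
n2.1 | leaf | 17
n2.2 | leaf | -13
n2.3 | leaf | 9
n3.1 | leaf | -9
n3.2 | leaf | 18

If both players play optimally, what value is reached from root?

n1 (Omar): min(-1, -15, -9, 7) = -15
n2 (Omar): min(17, -13, 9) = -13
n3 (Omar): min(-9, 18) = -9
root (Priya): max(-15, -13, -9) = -9

-9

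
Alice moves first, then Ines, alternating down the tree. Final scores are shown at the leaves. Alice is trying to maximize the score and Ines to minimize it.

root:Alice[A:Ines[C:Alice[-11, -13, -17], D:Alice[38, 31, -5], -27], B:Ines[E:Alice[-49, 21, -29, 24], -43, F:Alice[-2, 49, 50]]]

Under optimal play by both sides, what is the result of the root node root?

C (Alice): max(-11, -13, -17) = -11
D (Alice): max(38, 31, -5) = 38
A (Ines): min(-11, 38, -27) = -27
E (Alice): max(-49, 21, -29, 24) = 24
F (Alice): max(-2, 49, 50) = 50
B (Ines): min(24, -43, 50) = -43
root (Alice): max(-27, -43) = -27

-27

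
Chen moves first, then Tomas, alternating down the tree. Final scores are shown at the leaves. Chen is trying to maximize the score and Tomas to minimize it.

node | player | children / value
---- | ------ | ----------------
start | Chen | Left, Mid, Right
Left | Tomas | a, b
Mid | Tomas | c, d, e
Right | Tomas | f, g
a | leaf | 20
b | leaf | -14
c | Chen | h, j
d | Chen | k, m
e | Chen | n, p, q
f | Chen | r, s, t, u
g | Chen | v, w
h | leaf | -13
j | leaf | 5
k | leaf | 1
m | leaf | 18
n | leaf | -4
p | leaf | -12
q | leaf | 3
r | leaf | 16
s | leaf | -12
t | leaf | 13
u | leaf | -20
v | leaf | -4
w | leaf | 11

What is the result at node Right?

11

f (Chen): max(16, -12, 13, -20) = 16
g (Chen): max(-4, 11) = 11
Right (Tomas): min(16, 11) = 11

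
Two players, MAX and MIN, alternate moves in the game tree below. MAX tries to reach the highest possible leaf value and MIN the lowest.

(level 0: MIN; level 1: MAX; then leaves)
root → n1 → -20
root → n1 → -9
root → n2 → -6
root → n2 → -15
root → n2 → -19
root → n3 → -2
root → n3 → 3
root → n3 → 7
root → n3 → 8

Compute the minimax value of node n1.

n1 (MAX): max(-20, -9) = -9

-9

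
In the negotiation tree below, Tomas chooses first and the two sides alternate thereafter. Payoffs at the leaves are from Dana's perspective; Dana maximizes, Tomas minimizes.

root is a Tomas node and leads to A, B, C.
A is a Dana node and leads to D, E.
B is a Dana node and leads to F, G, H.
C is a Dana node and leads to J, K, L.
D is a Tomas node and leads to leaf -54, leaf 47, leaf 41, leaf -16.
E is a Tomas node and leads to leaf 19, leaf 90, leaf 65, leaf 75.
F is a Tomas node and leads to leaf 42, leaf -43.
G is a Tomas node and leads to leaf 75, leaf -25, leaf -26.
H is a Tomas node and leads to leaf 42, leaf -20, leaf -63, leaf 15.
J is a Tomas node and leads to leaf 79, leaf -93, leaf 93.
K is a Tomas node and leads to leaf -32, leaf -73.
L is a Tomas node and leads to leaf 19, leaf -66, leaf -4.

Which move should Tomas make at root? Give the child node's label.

D (Tomas): min(-54, 47, 41, -16) = -54
E (Tomas): min(19, 90, 65, 75) = 19
A (Dana): max(-54, 19) = 19
F (Tomas): min(42, -43) = -43
G (Tomas): min(75, -25, -26) = -26
H (Tomas): min(42, -20, -63, 15) = -63
B (Dana): max(-43, -26, -63) = -26
J (Tomas): min(79, -93, 93) = -93
K (Tomas): min(-32, -73) = -73
L (Tomas): min(19, -66, -4) = -66
C (Dana): max(-93, -73, -66) = -66
root (Tomas): min(19, -26, -66) = -66
Tomas at root wants the lowest of {A=19, B=-26, C=-66}, so chooses C.

C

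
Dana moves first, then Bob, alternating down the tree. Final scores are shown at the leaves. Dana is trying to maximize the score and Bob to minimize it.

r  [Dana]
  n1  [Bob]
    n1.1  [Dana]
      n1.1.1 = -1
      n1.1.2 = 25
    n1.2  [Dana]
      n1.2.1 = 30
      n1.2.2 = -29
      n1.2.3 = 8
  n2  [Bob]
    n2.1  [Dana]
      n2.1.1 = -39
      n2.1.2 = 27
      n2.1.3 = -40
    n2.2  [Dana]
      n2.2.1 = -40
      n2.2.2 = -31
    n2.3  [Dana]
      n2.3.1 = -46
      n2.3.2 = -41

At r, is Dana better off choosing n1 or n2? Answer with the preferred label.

n1.1 (Dana): max(-1, 25) = 25
n1.2 (Dana): max(30, -29, 8) = 30
n1 (Bob): min(25, 30) = 25
n2.1 (Dana): max(-39, 27, -40) = 27
n2.2 (Dana): max(-40, -31) = -31
n2.3 (Dana): max(-46, -41) = -41
n2 (Bob): min(27, -31, -41) = -41
Dana prefers the higher value; n1=25, n2=-41. n1 is better since 25 > -41.

n1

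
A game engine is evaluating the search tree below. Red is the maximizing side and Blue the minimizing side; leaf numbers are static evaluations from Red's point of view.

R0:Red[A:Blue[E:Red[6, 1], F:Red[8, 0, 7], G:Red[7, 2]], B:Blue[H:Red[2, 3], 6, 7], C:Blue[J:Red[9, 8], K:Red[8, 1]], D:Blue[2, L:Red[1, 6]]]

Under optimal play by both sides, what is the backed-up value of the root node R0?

8

E (Red): max(6, 1) = 6
F (Red): max(8, 0, 7) = 8
G (Red): max(7, 2) = 7
A (Blue): min(6, 8, 7) = 6
H (Red): max(2, 3) = 3
B (Blue): min(3, 6, 7) = 3
J (Red): max(9, 8) = 9
K (Red): max(8, 1) = 8
C (Blue): min(9, 8) = 8
L (Red): max(1, 6) = 6
D (Blue): min(2, 6) = 2
R0 (Red): max(6, 3, 8, 2) = 8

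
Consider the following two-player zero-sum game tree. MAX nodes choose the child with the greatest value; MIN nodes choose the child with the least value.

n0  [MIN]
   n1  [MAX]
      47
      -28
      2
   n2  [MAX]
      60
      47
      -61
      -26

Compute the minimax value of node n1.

47

n1 (MAX): max(47, -28, 2) = 47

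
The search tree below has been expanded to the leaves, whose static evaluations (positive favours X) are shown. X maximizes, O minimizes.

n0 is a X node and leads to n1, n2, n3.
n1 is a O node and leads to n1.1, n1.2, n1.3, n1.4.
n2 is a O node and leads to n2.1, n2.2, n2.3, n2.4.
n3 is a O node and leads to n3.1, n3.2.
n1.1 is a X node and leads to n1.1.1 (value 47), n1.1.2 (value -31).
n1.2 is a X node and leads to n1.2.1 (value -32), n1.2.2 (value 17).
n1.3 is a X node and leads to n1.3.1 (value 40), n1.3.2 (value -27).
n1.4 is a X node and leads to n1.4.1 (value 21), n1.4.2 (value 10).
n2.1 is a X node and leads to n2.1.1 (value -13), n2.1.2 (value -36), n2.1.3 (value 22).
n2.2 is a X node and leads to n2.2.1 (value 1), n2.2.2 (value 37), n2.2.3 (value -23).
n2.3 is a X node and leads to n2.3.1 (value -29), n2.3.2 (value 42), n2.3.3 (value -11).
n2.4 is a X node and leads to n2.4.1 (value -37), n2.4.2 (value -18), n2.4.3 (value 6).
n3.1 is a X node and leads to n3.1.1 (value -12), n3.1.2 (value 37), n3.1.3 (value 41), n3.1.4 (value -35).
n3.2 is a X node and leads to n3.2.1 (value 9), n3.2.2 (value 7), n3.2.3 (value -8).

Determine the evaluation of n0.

n1.1 (X): max(47, -31) = 47
n1.2 (X): max(-32, 17) = 17
n1.3 (X): max(40, -27) = 40
n1.4 (X): max(21, 10) = 21
n1 (O): min(47, 17, 40, 21) = 17
n2.1 (X): max(-13, -36, 22) = 22
n2.2 (X): max(1, 37, -23) = 37
n2.3 (X): max(-29, 42, -11) = 42
n2.4 (X): max(-37, -18, 6) = 6
n2 (O): min(22, 37, 42, 6) = 6
n3.1 (X): max(-12, 37, 41, -35) = 41
n3.2 (X): max(9, 7, -8) = 9
n3 (O): min(41, 9) = 9
n0 (X): max(17, 6, 9) = 17

17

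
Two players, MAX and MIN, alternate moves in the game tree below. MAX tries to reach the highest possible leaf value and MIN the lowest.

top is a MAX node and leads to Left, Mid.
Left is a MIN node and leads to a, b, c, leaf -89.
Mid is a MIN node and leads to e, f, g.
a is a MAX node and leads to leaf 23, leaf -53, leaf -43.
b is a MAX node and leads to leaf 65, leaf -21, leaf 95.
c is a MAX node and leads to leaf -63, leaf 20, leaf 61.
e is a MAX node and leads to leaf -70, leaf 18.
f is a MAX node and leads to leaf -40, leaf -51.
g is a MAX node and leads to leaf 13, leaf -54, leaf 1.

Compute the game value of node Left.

-89

a (MAX): max(23, -53, -43) = 23
b (MAX): max(65, -21, 95) = 95
c (MAX): max(-63, 20, 61) = 61
Left (MIN): min(23, 95, 61, -89) = -89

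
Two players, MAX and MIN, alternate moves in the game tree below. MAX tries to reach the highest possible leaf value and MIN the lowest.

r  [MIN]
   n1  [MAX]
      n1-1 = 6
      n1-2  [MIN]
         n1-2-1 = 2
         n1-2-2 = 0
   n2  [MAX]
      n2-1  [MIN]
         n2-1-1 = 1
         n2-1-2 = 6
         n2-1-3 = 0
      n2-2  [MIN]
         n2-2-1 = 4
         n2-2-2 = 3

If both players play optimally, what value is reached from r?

n1-2 (MIN): min(2, 0) = 0
n1 (MAX): max(6, 0) = 6
n2-1 (MIN): min(1, 6, 0) = 0
n2-2 (MIN): min(4, 3) = 3
n2 (MAX): max(0, 3) = 3
r (MIN): min(6, 3) = 3

3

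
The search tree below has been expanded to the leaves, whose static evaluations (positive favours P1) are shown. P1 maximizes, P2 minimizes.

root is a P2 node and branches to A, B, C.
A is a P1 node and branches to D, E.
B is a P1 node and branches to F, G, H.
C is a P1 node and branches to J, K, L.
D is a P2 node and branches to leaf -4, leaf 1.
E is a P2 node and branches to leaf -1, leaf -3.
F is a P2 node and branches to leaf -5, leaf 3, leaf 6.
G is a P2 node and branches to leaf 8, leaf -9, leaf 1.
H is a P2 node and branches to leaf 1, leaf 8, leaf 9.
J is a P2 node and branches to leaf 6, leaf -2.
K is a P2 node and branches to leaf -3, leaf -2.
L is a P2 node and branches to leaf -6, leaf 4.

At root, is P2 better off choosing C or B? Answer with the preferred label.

C

J (P2): min(6, -2) = -2
K (P2): min(-3, -2) = -3
L (P2): min(-6, 4) = -6
C (P1): max(-2, -3, -6) = -2
F (P2): min(-5, 3, 6) = -5
G (P2): min(8, -9, 1) = -9
H (P2): min(1, 8, 9) = 1
B (P1): max(-5, -9, 1) = 1
P2 prefers the lower value; C=-2, B=1. C is better since -2 < 1.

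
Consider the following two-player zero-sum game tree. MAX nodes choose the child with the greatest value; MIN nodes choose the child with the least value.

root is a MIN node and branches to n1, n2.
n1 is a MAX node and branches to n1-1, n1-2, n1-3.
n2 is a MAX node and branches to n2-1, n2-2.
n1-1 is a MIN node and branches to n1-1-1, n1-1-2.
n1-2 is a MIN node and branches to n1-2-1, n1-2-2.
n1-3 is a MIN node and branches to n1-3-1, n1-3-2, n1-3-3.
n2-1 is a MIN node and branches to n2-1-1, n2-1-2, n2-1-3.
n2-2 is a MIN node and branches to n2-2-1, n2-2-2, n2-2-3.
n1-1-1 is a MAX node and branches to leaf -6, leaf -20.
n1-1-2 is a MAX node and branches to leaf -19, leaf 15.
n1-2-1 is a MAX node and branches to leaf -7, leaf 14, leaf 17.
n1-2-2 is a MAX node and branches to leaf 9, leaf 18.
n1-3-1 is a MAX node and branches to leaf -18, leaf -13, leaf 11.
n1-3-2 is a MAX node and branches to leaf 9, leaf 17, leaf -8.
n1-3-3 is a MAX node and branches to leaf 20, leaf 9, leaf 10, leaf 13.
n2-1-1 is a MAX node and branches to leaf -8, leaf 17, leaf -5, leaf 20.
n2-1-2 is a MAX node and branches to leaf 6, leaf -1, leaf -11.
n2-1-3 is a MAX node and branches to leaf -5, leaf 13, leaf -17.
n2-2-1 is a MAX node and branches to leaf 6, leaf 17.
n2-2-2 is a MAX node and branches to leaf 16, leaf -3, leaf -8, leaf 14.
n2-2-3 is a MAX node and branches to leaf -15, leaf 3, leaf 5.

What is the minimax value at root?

6

n1-1-1 (MAX): max(-6, -20) = -6
n1-1-2 (MAX): max(-19, 15) = 15
n1-1 (MIN): min(-6, 15) = -6
n1-2-1 (MAX): max(-7, 14, 17) = 17
n1-2-2 (MAX): max(9, 18) = 18
n1-2 (MIN): min(17, 18) = 17
n1-3-1 (MAX): max(-18, -13, 11) = 11
n1-3-2 (MAX): max(9, 17, -8) = 17
n1-3-3 (MAX): max(20, 9, 10, 13) = 20
n1-3 (MIN): min(11, 17, 20) = 11
n1 (MAX): max(-6, 17, 11) = 17
n2-1-1 (MAX): max(-8, 17, -5, 20) = 20
n2-1-2 (MAX): max(6, -1, -11) = 6
n2-1-3 (MAX): max(-5, 13, -17) = 13
n2-1 (MIN): min(20, 6, 13) = 6
n2-2-1 (MAX): max(6, 17) = 17
n2-2-2 (MAX): max(16, -3, -8, 14) = 16
n2-2-3 (MAX): max(-15, 3, 5) = 5
n2-2 (MIN): min(17, 16, 5) = 5
n2 (MAX): max(6, 5) = 6
root (MIN): min(17, 6) = 6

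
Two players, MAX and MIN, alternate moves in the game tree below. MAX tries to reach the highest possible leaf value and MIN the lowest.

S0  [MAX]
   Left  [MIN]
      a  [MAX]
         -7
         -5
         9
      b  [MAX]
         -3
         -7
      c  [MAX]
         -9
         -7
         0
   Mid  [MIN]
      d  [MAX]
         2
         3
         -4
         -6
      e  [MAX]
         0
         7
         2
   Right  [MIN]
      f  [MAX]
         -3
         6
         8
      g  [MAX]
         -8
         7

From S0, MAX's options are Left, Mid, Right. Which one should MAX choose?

a (MAX): max(-7, -5, 9) = 9
b (MAX): max(-3, -7) = -3
c (MAX): max(-9, -7, 0) = 0
Left (MIN): min(9, -3, 0) = -3
d (MAX): max(2, 3, -4, -6) = 3
e (MAX): max(0, 7, 2) = 7
Mid (MIN): min(3, 7) = 3
f (MAX): max(-3, 6, 8) = 8
g (MAX): max(-8, 7) = 7
Right (MIN): min(8, 7) = 7
S0 (MAX): max(-3, 3, 7) = 7
MAX at S0 wants the highest of {Left=-3, Mid=3, Right=7}, so chooses Right.

Right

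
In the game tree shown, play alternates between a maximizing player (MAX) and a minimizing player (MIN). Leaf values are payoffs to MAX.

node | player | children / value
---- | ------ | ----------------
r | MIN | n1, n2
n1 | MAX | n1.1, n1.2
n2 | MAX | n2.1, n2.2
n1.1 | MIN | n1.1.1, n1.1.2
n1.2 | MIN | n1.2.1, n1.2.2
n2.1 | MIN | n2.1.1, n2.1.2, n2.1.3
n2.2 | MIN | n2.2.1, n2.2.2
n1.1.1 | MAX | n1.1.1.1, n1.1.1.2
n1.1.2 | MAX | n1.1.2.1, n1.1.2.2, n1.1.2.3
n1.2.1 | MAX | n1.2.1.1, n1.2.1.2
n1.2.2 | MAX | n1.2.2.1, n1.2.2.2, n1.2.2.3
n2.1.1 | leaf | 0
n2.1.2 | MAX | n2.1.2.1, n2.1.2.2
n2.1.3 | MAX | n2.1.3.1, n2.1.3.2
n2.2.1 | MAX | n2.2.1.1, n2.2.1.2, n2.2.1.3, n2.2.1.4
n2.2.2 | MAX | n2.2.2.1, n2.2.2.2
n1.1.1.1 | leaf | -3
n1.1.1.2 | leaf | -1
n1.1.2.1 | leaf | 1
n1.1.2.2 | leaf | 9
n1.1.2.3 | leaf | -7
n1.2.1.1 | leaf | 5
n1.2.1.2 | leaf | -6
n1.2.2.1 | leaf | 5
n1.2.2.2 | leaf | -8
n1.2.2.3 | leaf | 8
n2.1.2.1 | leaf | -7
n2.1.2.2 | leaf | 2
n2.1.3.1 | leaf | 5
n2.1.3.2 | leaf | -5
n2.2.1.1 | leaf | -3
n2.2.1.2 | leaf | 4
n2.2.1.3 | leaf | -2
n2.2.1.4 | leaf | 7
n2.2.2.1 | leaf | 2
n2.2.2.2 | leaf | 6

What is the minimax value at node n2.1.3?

n2.1.3 (MAX): max(5, -5) = 5

5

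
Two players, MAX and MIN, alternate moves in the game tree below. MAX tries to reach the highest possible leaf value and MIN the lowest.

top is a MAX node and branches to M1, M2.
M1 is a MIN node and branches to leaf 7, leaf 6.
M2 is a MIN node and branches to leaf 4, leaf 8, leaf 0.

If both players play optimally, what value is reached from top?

6

M1 (MIN): min(7, 6) = 6
M2 (MIN): min(4, 8, 0) = 0
top (MAX): max(6, 0) = 6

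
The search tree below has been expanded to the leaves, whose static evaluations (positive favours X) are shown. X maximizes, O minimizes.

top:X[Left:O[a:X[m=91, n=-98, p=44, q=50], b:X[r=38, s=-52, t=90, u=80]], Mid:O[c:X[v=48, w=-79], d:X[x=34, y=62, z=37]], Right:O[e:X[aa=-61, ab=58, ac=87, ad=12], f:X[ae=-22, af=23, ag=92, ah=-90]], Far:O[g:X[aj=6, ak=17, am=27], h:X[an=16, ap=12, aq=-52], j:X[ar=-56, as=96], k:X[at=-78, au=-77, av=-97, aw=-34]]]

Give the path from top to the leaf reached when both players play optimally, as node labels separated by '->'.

top -> Left -> b -> t

a (X): max(91, -98, 44, 50) = 91
b (X): max(38, -52, 90, 80) = 90
Left (O): min(91, 90) = 90
c (X): max(48, -79) = 48
d (X): max(34, 62, 37) = 62
Mid (O): min(48, 62) = 48
e (X): max(-61, 58, 87, 12) = 87
f (X): max(-22, 23, 92, -90) = 92
Right (O): min(87, 92) = 87
g (X): max(6, 17, 27) = 27
h (X): max(16, 12, -52) = 16
j (X): max(-56, 96) = 96
k (X): max(-78, -77, -97, -34) = -34
Far (O): min(27, 16, 96, -34) = -34
top (X): max(90, 48, 87, -34) = 90
At top, X picks Left (highest: 90).
At Left, O picks b (lowest: 90).
At b, X picks t (highest: 90).
Terminal value 90.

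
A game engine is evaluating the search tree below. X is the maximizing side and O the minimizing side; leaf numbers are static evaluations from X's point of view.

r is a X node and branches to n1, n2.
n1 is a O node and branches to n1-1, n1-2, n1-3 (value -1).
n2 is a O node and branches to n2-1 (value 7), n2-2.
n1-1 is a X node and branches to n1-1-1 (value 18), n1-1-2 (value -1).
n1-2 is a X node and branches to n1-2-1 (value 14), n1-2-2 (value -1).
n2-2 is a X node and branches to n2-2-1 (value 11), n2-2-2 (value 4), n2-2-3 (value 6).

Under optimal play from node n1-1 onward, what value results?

18

n1-1 (X): max(18, -1) = 18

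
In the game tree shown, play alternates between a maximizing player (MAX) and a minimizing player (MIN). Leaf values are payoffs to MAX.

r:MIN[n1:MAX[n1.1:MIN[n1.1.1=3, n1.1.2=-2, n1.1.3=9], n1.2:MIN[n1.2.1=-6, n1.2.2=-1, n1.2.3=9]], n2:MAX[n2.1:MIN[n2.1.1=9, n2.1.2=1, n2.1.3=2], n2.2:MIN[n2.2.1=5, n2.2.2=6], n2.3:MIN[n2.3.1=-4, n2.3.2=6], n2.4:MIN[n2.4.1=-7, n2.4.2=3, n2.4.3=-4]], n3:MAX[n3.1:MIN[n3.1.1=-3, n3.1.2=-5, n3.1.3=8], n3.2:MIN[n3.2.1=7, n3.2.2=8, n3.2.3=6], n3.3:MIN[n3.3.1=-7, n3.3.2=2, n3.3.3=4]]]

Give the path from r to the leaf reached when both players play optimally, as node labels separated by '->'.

r -> n1 -> n1.1 -> n1.1.2

n1.1 (MIN): min(3, -2, 9) = -2
n1.2 (MIN): min(-6, -1, 9) = -6
n1 (MAX): max(-2, -6) = -2
n2.1 (MIN): min(9, 1, 2) = 1
n2.2 (MIN): min(5, 6) = 5
n2.3 (MIN): min(-4, 6) = -4
n2.4 (MIN): min(-7, 3, -4) = -7
n2 (MAX): max(1, 5, -4, -7) = 5
n3.1 (MIN): min(-3, -5, 8) = -5
n3.2 (MIN): min(7, 8, 6) = 6
n3.3 (MIN): min(-7, 2, 4) = -7
n3 (MAX): max(-5, 6, -7) = 6
r (MIN): min(-2, 5, 6) = -2
At r, MIN picks n1 (lowest: -2).
At n1, MAX picks n1.1 (highest: -2).
At n1.1, MIN picks n1.1.2 (lowest: -2).
Terminal value -2.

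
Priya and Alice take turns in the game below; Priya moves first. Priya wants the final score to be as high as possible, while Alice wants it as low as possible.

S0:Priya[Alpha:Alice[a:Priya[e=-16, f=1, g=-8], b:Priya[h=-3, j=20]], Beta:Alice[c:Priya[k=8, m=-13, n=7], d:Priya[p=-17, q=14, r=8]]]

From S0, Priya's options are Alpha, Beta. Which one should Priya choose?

Beta

a (Priya): max(-16, 1, -8) = 1
b (Priya): max(-3, 20) = 20
Alpha (Alice): min(1, 20) = 1
c (Priya): max(8, -13, 7) = 8
d (Priya): max(-17, 14, 8) = 14
Beta (Alice): min(8, 14) = 8
S0 (Priya): max(1, 8) = 8
Priya at S0 wants the highest of {Alpha=1, Beta=8}, so chooses Beta.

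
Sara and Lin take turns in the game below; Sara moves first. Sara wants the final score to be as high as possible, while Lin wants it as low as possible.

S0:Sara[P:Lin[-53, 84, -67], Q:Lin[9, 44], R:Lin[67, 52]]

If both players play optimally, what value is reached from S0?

P (Lin): min(-53, 84, -67) = -67
Q (Lin): min(9, 44) = 9
R (Lin): min(67, 52) = 52
S0 (Sara): max(-67, 9, 52) = 52

52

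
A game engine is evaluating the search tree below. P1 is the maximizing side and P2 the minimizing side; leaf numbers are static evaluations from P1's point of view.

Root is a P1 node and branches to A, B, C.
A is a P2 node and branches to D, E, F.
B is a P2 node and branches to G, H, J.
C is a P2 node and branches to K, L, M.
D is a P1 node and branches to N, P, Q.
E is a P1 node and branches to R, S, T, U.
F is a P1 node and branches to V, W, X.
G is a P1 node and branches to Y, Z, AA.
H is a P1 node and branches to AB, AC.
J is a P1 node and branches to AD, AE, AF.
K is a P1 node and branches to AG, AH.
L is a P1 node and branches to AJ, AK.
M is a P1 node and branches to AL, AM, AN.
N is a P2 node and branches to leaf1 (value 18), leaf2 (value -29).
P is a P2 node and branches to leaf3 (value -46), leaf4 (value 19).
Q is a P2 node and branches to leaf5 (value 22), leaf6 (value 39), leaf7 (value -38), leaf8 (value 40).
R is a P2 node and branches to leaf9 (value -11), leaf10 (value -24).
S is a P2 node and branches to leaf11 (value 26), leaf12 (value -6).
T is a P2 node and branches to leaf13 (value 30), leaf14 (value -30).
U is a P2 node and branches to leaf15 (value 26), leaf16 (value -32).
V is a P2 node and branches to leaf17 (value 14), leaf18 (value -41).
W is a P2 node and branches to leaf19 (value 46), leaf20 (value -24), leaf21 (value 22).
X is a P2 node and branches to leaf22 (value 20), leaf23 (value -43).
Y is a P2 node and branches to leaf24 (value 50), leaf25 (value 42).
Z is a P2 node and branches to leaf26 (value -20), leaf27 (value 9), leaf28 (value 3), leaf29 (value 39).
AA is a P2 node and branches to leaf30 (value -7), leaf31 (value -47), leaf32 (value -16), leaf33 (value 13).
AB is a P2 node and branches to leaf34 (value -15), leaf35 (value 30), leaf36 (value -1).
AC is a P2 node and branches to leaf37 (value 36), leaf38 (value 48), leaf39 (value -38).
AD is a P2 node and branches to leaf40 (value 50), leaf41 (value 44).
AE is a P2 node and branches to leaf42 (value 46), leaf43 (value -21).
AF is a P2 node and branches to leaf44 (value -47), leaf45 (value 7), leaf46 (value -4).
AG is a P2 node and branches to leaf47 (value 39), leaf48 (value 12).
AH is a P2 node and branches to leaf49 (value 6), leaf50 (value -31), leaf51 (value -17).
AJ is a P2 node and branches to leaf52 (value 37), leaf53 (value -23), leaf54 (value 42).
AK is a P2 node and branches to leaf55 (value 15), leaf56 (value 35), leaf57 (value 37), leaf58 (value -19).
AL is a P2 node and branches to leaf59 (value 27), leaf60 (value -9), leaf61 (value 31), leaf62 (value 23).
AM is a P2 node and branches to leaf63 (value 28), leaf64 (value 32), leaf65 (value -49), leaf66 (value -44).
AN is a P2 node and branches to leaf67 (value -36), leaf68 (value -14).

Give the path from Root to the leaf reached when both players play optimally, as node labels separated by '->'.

Root -> B -> H -> AB -> leaf34

N (P2): min(18, -29) = -29
P (P2): min(-46, 19) = -46
Q (P2): min(22, 39, -38, 40) = -38
D (P1): max(-29, -46, -38) = -29
R (P2): min(-11, -24) = -24
S (P2): min(26, -6) = -6
T (P2): min(30, -30) = -30
U (P2): min(26, -32) = -32
E (P1): max(-24, -6, -30, -32) = -6
V (P2): min(14, -41) = -41
W (P2): min(46, -24, 22) = -24
X (P2): min(20, -43) = -43
F (P1): max(-41, -24, -43) = -24
A (P2): min(-29, -6, -24) = -29
Y (P2): min(50, 42) = 42
Z (P2): min(-20, 9, 3, 39) = -20
AA (P2): min(-7, -47, -16, 13) = -47
G (P1): max(42, -20, -47) = 42
AB (P2): min(-15, 30, -1) = -15
AC (P2): min(36, 48, -38) = -38
H (P1): max(-15, -38) = -15
AD (P2): min(50, 44) = 44
AE (P2): min(46, -21) = -21
AF (P2): min(-47, 7, -4) = -47
J (P1): max(44, -21, -47) = 44
B (P2): min(42, -15, 44) = -15
AG (P2): min(39, 12) = 12
AH (P2): min(6, -31, -17) = -31
K (P1): max(12, -31) = 12
AJ (P2): min(37, -23, 42) = -23
AK (P2): min(15, 35, 37, -19) = -19
L (P1): max(-23, -19) = -19
AL (P2): min(27, -9, 31, 23) = -9
AM (P2): min(28, 32, -49, -44) = -49
AN (P2): min(-36, -14) = -36
M (P1): max(-9, -49, -36) = -9
C (P2): min(12, -19, -9) = -19
Root (P1): max(-29, -15, -19) = -15
At Root, P1 picks B (highest: -15).
At B, P2 picks H (lowest: -15).
At H, P1 picks AB (highest: -15).
At AB, P2 picks leaf34 (lowest: -15).
Terminal value -15.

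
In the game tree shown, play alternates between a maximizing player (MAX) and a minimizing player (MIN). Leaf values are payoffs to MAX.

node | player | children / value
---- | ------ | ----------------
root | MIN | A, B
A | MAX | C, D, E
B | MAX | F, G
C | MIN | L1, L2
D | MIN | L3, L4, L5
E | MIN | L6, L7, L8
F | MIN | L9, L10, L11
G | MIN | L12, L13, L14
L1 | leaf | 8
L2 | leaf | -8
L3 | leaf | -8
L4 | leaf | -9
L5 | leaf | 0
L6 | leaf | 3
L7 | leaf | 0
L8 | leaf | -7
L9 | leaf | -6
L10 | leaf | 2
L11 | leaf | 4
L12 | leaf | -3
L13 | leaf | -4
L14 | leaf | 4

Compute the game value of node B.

-4

F (MIN): min(-6, 2, 4) = -6
G (MIN): min(-3, -4, 4) = -4
B (MAX): max(-6, -4) = -4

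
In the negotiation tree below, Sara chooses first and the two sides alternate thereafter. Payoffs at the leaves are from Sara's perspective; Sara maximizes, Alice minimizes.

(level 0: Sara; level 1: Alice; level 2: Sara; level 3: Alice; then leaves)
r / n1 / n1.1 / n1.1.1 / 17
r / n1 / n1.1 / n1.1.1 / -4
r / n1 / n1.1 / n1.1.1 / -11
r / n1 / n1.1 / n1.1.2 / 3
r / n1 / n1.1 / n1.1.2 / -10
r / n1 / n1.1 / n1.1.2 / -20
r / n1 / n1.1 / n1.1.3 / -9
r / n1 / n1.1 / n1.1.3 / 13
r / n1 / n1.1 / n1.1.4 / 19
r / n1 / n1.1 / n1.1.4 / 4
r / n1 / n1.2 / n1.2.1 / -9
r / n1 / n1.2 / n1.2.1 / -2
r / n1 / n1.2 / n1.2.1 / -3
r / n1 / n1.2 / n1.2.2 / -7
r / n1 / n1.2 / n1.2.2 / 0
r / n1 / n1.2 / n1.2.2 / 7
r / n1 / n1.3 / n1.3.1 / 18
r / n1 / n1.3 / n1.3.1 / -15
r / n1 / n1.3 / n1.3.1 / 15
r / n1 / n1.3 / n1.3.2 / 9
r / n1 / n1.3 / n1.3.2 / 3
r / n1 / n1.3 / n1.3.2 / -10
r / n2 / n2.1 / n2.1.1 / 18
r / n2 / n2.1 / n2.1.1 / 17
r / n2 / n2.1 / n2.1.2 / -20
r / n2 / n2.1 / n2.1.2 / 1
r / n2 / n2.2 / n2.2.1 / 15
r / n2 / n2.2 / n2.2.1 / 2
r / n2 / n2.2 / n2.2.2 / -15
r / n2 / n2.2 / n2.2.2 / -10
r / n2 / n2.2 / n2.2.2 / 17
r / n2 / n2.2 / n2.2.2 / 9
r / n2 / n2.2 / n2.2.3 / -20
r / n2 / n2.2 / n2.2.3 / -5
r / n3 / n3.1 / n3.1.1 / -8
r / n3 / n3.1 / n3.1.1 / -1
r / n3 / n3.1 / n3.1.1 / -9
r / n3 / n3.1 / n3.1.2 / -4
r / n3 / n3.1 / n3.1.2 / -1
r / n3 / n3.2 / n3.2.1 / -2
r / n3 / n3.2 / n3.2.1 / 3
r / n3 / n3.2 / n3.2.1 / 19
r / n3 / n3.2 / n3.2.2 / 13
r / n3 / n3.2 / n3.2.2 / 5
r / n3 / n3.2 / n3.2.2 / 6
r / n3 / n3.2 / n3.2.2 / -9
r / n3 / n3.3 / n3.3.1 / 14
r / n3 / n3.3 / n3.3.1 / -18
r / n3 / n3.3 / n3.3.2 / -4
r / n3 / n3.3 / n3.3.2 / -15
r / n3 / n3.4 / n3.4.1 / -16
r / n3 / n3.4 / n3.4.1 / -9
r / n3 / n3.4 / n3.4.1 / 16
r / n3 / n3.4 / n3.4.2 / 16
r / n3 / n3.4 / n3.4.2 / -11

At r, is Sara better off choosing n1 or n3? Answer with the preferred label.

n1

n1.1.1 (Alice): min(17, -4, -11) = -11
n1.1.2 (Alice): min(3, -10, -20) = -20
n1.1.3 (Alice): min(-9, 13) = -9
n1.1.4 (Alice): min(19, 4) = 4
n1.1 (Sara): max(-11, -20, -9, 4) = 4
n1.2.1 (Alice): min(-9, -2, -3) = -9
n1.2.2 (Alice): min(-7, 0, 7) = -7
n1.2 (Sara): max(-9, -7) = -7
n1.3.1 (Alice): min(18, -15, 15) = -15
n1.3.2 (Alice): min(9, 3, -10) = -10
n1.3 (Sara): max(-15, -10) = -10
n1 (Alice): min(4, -7, -10) = -10
n3.1.1 (Alice): min(-8, -1, -9) = -9
n3.1.2 (Alice): min(-4, -1) = -4
n3.1 (Sara): max(-9, -4) = -4
n3.2.1 (Alice): min(-2, 3, 19) = -2
n3.2.2 (Alice): min(13, 5, 6, -9) = -9
n3.2 (Sara): max(-2, -9) = -2
n3.3.1 (Alice): min(14, -18) = -18
n3.3.2 (Alice): min(-4, -15) = -15
n3.3 (Sara): max(-18, -15) = -15
n3.4.1 (Alice): min(-16, -9, 16) = -16
n3.4.2 (Alice): min(16, -11) = -11
n3.4 (Sara): max(-16, -11) = -11
n3 (Alice): min(-4, -2, -15, -11) = -15
Sara prefers the higher value; n1=-10, n3=-15. n1 is better since -10 > -15.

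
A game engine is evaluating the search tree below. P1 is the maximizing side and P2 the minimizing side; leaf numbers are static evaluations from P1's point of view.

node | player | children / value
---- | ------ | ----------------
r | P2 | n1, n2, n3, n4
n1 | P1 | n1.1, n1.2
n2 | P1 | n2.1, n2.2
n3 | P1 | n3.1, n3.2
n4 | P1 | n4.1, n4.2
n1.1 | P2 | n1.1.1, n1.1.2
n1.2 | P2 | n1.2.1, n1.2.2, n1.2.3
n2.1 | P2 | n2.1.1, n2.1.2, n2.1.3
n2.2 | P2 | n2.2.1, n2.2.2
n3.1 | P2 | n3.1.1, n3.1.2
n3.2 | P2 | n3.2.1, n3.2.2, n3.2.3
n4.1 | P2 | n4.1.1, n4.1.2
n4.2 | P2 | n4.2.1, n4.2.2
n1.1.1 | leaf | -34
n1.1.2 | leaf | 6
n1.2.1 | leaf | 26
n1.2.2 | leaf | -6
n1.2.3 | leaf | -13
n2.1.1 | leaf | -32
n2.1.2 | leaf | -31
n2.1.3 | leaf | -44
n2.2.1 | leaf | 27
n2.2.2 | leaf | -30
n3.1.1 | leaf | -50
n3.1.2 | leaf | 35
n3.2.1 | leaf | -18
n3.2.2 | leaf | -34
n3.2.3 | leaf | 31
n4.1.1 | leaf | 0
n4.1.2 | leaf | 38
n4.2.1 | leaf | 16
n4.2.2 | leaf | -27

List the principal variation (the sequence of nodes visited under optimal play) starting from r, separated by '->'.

r -> n3 -> n3.2 -> n3.2.2

n1.1 (P2): min(-34, 6) = -34
n1.2 (P2): min(26, -6, -13) = -13
n1 (P1): max(-34, -13) = -13
n2.1 (P2): min(-32, -31, -44) = -44
n2.2 (P2): min(27, -30) = -30
n2 (P1): max(-44, -30) = -30
n3.1 (P2): min(-50, 35) = -50
n3.2 (P2): min(-18, -34, 31) = -34
n3 (P1): max(-50, -34) = -34
n4.1 (P2): min(0, 38) = 0
n4.2 (P2): min(16, -27) = -27
n4 (P1): max(0, -27) = 0
r (P2): min(-13, -30, -34, 0) = -34
At r, P2 picks n3 (lowest: -34).
At n3, P1 picks n3.2 (highest: -34).
At n3.2, P2 picks n3.2.2 (lowest: -34).
Terminal value -34.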